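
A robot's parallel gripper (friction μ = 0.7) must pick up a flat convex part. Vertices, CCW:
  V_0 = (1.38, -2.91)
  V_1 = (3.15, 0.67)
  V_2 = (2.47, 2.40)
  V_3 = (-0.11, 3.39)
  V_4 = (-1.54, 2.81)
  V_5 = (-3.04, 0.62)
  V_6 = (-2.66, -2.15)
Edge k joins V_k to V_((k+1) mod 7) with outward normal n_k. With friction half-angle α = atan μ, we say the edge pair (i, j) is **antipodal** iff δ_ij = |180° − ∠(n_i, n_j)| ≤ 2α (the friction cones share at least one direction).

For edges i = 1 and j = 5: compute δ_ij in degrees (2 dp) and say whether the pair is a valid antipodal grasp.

δ = 13.65°, valid

α = atan 0.7 = 34.99°;  2α = 69.98°
edge 1: e_1 = (-0.68, +1.73);  n_1 = (+0.9307, +0.3658)
edge 5: e_5 = (+0.38, -2.77);  n_5 = (-0.9907, -0.1359)
∠(n_1, n_5) = 166.35°
δ = |180° − 166.35°| = 13.65°
13.65° ≤ 2α = 69.98°  →  valid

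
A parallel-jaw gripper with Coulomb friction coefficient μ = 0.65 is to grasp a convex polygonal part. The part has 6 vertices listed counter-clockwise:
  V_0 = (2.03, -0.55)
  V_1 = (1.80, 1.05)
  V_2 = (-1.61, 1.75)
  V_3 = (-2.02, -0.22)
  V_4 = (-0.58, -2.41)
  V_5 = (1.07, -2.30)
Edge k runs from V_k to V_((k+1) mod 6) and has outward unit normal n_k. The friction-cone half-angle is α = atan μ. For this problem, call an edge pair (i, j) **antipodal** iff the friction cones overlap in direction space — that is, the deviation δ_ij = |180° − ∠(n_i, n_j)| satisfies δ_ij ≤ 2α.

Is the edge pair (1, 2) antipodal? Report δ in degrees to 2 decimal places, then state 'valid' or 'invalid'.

α = atan 0.65 = 33.02°;  2α = 66.05°
edge 1: e_1 = (-3.41, +0.70);  n_1 = (+0.2011, +0.9796)
edge 2: e_2 = (-0.41, -1.97);  n_2 = (-0.9790, +0.2038)
∠(n_1, n_2) = 89.84°
δ = |180° − 89.84°| = 90.16°
90.16° > 2α = 66.05°  →  invalid

δ = 90.16°, invalid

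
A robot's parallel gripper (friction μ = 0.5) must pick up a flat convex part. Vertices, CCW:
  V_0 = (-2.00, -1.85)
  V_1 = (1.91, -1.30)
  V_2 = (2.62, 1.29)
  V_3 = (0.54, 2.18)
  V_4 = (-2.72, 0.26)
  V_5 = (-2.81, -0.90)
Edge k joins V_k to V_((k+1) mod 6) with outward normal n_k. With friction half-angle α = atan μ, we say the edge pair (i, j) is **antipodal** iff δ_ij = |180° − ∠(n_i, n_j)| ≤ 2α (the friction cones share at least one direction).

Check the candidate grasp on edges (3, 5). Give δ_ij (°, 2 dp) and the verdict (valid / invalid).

δ = 80.04°, invalid

α = atan 0.5 = 26.57°;  2α = 53.13°
edge 3: e_3 = (-3.26, -1.92);  n_3 = (-0.5075, +0.8617)
edge 5: e_5 = (+0.81, -0.95);  n_5 = (-0.7610, -0.6488)
∠(n_3, n_5) = 99.96°
δ = |180° − 99.96°| = 80.04°
80.04° > 2α = 53.13°  →  invalid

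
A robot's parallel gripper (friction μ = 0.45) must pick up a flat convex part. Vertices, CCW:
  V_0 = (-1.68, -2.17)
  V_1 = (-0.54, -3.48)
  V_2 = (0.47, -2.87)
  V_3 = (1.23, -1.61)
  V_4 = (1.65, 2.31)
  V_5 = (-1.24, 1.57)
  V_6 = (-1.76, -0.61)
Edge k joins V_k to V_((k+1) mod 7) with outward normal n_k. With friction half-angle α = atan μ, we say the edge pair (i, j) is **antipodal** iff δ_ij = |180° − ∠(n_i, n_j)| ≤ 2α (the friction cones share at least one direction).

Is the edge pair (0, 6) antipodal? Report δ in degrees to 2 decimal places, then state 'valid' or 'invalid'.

δ = 141.90°, invalid

α = atan 0.45 = 24.23°;  2α = 48.46°
edge 0: e_0 = (+1.14, -1.31);  n_0 = (-0.7544, -0.6565)
edge 6: e_6 = (+0.08, -1.56);  n_6 = (-0.9987, -0.0512)
∠(n_0, n_6) = 38.10°
δ = |180° − 38.10°| = 141.90°
141.90° > 2α = 48.46°  →  invalid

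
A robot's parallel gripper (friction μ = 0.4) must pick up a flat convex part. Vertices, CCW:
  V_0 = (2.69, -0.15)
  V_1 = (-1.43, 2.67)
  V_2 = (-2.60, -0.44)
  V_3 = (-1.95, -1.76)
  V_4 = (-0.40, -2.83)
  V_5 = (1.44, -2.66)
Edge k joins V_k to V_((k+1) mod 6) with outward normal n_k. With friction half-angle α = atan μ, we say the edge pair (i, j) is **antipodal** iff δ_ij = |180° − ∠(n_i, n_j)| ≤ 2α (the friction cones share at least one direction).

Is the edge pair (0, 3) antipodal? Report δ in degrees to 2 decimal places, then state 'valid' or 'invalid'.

δ = 0.23°, valid

α = atan 0.4 = 21.80°;  2α = 43.60°
edge 0: e_0 = (-4.12, +2.82);  n_0 = (+0.5648, +0.8252)
edge 3: e_3 = (+1.55, -1.07);  n_3 = (-0.5681, -0.8230)
∠(n_0, n_3) = 179.77°
δ = |180° − 179.77°| = 0.23°
0.23° ≤ 2α = 43.60°  →  valid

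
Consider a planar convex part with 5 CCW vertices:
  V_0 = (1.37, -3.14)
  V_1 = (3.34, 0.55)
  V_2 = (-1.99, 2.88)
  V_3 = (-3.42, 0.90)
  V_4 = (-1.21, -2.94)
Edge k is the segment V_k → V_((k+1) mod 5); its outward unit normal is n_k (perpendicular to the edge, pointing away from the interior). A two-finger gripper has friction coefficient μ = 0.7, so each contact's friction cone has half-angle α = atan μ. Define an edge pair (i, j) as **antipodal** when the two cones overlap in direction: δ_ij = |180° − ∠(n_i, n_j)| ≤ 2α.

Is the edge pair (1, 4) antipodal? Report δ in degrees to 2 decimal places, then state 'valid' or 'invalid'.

δ = 19.18°, valid

α = atan 0.7 = 34.99°;  2α = 69.98°
edge 1: e_1 = (-5.33, +2.33);  n_1 = (+0.4005, +0.9163)
edge 4: e_4 = (+2.58, -0.20);  n_4 = (-0.0773, -0.9970)
∠(n_1, n_4) = 160.82°
δ = |180° − 160.82°| = 19.18°
19.18° ≤ 2α = 69.98°  →  valid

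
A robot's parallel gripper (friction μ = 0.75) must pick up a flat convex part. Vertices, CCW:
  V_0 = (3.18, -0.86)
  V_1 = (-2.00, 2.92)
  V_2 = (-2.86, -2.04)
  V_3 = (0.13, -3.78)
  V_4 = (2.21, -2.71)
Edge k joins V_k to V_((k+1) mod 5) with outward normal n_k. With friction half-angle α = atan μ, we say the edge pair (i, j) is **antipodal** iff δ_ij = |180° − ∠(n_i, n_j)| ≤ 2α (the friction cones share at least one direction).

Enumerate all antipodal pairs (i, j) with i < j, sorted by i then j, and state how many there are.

count = 5; pairs: (0,1), (0,2), (0,3), (1,3), (1,4)

α = atan 0.75 = 36.87°;  2α = 73.74°
n_0 = (+0.5895, +0.8078)
n_1 = (-0.9853, +0.1708)
n_2 = (-0.5030, -0.8643)
n_3 = (+0.4574, -0.8892)
n_4 = (+0.8856, -0.4644)
  (0,1): δ = 63.72°  ✓
  (0,2): δ = 5.92°  ✓
  (0,3): δ = 63.34°  ✓
  (0,4): δ = 98.45°  ·
  (1,2): δ = 110.36°  ·
  (1,3): δ = 52.94°  ✓
  (1,4): δ = 17.83°  ✓
  (2,3): δ = 122.58°  ·
  (2,4): δ = 87.47°  ·
  (3,4): δ = 144.89°  ·
antipodal pairs: 5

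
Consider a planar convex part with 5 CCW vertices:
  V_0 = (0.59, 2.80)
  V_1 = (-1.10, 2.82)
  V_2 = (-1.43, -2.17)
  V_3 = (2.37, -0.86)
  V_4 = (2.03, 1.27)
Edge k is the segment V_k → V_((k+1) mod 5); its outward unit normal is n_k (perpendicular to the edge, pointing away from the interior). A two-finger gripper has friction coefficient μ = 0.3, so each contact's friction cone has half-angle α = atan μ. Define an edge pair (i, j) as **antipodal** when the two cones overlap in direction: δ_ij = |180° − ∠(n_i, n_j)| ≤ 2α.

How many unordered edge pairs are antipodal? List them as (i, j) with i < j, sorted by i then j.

α = atan 0.3 = 16.70°;  2α = 33.40°
n_0 = (+0.0118, +0.9999)
n_1 = (-0.9978, +0.0660)
n_2 = (+0.3259, -0.9454)
n_3 = (+0.9875, +0.1576)
n_4 = (+0.7282, +0.6854)
  (0,1): δ = 93.11°  ·
  (0,2): δ = 19.70°  ✓
  (0,3): δ = 99.75°  ·
  (0,4): δ = 133.94°  ·
  (1,2): δ = 67.20°  ·
  (1,3): δ = 12.85°  ✓
  (1,4): δ = 47.05°  ·
  (2,3): δ = 99.95°  ·
  (2,4): δ = 65.76°  ·
  (3,4): δ = 145.80°  ·
antipodal pairs: 2

count = 2; pairs: (0,2), (1,3)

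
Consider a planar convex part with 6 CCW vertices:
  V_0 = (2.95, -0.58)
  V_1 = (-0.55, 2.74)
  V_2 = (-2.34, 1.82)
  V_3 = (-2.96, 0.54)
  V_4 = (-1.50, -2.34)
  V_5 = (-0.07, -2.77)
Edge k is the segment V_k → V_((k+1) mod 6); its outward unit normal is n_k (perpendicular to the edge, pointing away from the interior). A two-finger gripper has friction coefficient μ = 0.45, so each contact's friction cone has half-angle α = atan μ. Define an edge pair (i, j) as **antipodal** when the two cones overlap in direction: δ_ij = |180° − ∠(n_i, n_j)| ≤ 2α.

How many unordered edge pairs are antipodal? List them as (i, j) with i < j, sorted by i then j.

α = atan 0.45 = 24.23°;  2α = 48.46°
n_0 = (+0.6882, +0.7255)
n_1 = (-0.4571, +0.8894)
n_2 = (-0.9000, +0.4359)
n_3 = (-0.8919, -0.4522)
n_4 = (-0.2880, -0.9576)
n_5 = (+0.5871, -0.8095)
  (0,1): δ = 109.31°  ·
  (0,2): δ = 72.36°  ·
  (0,3): δ = 19.63°  ✓
  (0,4): δ = 26.75°  ✓
  (0,5): δ = 79.44°  ·
  (1,2): δ = 143.05°  ·
  (1,3): δ = 90.32°  ·
  (1,4): δ = 43.94°  ✓
  (1,5): δ = 8.75°  ✓
  (2,3): δ = 127.27°  ·
  (2,4): δ = 80.89°  ·
  (2,5): δ = 28.21°  ✓
  (3,4): δ = 133.62°  ·
  (3,5): δ = 80.93°  ·
  (4,5): δ = 127.32°  ·
antipodal pairs: 5

count = 5; pairs: (0,3), (0,4), (1,4), (1,5), (2,5)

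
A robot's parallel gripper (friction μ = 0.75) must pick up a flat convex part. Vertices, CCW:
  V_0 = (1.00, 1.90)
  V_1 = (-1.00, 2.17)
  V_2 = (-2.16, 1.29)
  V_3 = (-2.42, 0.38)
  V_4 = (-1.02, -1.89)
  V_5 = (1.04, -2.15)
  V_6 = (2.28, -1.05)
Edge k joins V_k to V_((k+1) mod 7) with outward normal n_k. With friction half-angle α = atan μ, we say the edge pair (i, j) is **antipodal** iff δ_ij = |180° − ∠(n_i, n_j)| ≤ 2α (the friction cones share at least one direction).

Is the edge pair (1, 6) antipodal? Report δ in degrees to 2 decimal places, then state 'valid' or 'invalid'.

δ = 76.27°, invalid

α = atan 0.75 = 36.87°;  2α = 73.74°
edge 1: e_1 = (-1.16, -0.88);  n_1 = (-0.6044, +0.7967)
edge 6: e_6 = (-1.28, +2.95);  n_6 = (+0.9174, +0.3980)
∠(n_1, n_6) = 103.73°
δ = |180° − 103.73°| = 76.27°
76.27° > 2α = 73.74°  →  invalid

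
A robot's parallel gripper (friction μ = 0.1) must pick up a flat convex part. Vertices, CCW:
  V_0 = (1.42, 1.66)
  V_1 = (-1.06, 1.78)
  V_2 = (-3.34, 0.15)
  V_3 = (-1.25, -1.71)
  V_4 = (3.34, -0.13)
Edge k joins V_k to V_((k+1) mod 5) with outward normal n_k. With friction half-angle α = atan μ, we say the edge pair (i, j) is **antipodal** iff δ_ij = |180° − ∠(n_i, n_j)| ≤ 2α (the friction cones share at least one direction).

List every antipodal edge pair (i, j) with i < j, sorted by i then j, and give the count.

count = 1; pairs: (2,4)

α = atan 0.1 = 5.71°;  2α = 11.42°
n_0 = (+0.0483, +0.9988)
n_1 = (-0.5816, +0.8135)
n_2 = (-0.6648, -0.7470)
n_3 = (+0.3255, -0.9455)
n_4 = (+0.6819, +0.7314)
  (0,1): δ = 141.67°  ·
  (0,2): δ = 38.90°  ·
  (0,3): δ = 21.77°  ·
  (0,4): δ = 139.78°  ·
  (1,2): δ = 77.23°  ·
  (1,3): δ = 16.57°  ·
  (1,4): δ = 101.45°  ·
  (2,3): δ = 119.34°  ·
  (2,4): δ = 1.33°  ✓
  (3,4): δ = 61.99°  ·
antipodal pairs: 1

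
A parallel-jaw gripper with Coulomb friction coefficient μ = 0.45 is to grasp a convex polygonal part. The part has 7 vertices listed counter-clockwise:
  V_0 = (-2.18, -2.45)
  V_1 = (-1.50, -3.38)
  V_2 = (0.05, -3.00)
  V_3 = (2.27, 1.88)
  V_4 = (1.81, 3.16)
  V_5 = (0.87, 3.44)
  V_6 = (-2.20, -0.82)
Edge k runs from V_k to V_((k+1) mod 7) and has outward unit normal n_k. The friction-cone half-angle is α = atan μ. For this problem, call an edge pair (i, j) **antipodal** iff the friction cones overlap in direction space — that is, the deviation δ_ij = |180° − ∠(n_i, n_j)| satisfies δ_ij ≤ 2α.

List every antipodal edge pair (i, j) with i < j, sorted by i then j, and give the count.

α = atan 0.45 = 24.23°;  2α = 48.46°
n_0 = (-0.8072, -0.5902)
n_1 = (+0.2381, -0.9712)
n_2 = (+0.9102, -0.4141)
n_3 = (+0.9411, +0.3382)
n_4 = (+0.2855, +0.9584)
n_5 = (-0.8113, +0.5847)
n_6 = (-0.9999, -0.0123)
  (0,1): δ = 112.40°  ·
  (0,2): δ = 60.64°  ·
  (0,3): δ = 16.41°  ✓
  (0,4): δ = 37.24°  ✓
  (0,5): δ = 108.05°  ·
  (0,6): δ = 144.53°  ·
  (1,2): δ = 128.24°  ·
  (1,3): δ = 84.01°  ·
  (1,4): δ = 30.36°  ✓
  (1,5): δ = 40.45°  ✓
  (1,6): δ = 76.93°  ·
  (2,3): δ = 135.77°  ·
  (2,4): δ = 82.13°  ·
  (2,5): δ = 11.32°  ✓
  (2,6): δ = 25.16°  ✓
  (3,4): δ = 126.35°  ·
  (3,5): δ = 55.55°  ·
  (3,6): δ = 19.06°  ✓
  (4,5): δ = 109.19°  ·
  (4,6): δ = 72.71°  ·
  (5,6): δ = 143.52°  ·
antipodal pairs: 7

count = 7; pairs: (0,3), (0,4), (1,4), (1,5), (2,5), (2,6), (3,6)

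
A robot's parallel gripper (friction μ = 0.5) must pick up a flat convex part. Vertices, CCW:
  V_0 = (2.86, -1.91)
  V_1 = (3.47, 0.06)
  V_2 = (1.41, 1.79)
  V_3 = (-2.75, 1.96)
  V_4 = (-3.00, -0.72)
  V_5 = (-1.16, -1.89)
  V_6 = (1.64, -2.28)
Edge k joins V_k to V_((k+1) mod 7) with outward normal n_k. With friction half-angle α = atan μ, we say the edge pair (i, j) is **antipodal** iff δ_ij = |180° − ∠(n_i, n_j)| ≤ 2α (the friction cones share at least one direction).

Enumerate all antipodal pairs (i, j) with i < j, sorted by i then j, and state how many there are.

α = atan 0.5 = 26.57°;  2α = 53.13°
n_0 = (+0.9553, -0.2958)
n_1 = (+0.6431, +0.7658)
n_2 = (+0.0408, +0.9992)
n_3 = (-0.9957, +0.0929)
n_4 = (-0.5366, -0.8439)
n_5 = (-0.1380, -0.9904)
n_6 = (+0.2902, -0.9570)
  (0,1): δ = 112.82°  ·
  (0,2): δ = 75.14°  ·
  (0,3): δ = 11.88°  ✓
  (0,4): δ = 74.75°  ·
  (0,5): δ = 99.28°  ·
  (0,6): δ = 124.08°  ·
  (1,2): δ = 142.32°  ·
  (1,3): δ = 55.31°  ·
  (1,4): δ = 7.57°  ✓
  (1,5): δ = 32.09°  ✓
  (1,6): δ = 56.90°  ·
  (2,3): δ = 92.99°  ·
  (2,4): δ = 30.11°  ✓
  (2,5): δ = 5.59°  ✓
  (2,6): δ = 19.21°  ✓
  (3,4): δ = 117.12°  ·
  (3,5): δ = 92.60°  ·
  (3,6): δ = 67.80°  ·
  (4,5): δ = 155.48°  ·
  (4,6): δ = 130.68°  ·
  (5,6): δ = 155.20°  ·
antipodal pairs: 6

count = 6; pairs: (0,3), (1,4), (1,5), (2,4), (2,5), (2,6)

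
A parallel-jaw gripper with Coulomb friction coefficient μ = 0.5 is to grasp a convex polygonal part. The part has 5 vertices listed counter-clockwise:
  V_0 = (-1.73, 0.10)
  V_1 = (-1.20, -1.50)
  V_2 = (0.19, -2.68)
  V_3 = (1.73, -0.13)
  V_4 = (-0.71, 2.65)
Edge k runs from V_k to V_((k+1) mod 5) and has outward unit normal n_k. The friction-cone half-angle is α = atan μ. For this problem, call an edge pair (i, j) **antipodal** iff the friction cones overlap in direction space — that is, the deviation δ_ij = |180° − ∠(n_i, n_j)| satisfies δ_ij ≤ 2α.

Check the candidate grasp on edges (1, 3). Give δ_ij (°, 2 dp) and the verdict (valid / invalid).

α = atan 0.5 = 26.57°;  2α = 53.13°
edge 1: e_1 = (+1.39, -1.18);  n_1 = (-0.6472, -0.7623)
edge 3: e_3 = (-2.44, +2.78);  n_3 = (+0.7516, +0.6597)
∠(n_1, n_3) = 171.60°
δ = |180° − 171.60°| = 8.40°
8.40° ≤ 2α = 53.13°  →  valid

δ = 8.40°, valid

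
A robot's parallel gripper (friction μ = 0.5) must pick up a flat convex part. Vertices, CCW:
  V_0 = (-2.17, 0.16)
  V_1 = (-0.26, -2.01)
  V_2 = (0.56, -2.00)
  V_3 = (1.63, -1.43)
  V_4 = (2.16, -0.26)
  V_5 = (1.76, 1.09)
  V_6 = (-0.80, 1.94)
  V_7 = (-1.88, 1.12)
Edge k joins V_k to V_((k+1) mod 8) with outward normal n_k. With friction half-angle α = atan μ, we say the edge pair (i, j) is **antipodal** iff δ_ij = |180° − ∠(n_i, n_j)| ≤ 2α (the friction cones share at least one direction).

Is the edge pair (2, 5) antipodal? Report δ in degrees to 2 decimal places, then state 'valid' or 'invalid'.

δ = 46.41°, valid

α = atan 0.5 = 26.57°;  2α = 53.13°
edge 2: e_2 = (+1.07, +0.57);  n_2 = (+0.4702, -0.8826)
edge 5: e_5 = (-2.56, +0.85);  n_5 = (+0.3151, +0.9491)
∠(n_2, n_5) = 133.59°
δ = |180° − 133.59°| = 46.41°
46.41° ≤ 2α = 53.13°  →  valid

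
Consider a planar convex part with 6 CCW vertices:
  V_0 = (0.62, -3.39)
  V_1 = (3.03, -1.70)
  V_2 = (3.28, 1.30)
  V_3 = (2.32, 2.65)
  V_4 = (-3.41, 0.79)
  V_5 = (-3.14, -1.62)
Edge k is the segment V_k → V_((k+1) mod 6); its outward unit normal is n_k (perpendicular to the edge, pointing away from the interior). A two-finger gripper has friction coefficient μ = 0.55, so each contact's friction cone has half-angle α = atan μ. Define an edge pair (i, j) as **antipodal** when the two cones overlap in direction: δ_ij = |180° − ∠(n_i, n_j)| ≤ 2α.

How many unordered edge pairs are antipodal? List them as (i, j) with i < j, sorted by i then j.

count = 5; pairs: (0,3), (1,4), (2,4), (2,5), (3,5)

α = atan 0.55 = 28.81°;  2α = 57.62°
n_0 = (+0.5741, -0.8188)
n_1 = (+0.9965, -0.0830)
n_2 = (+0.8150, +0.5795)
n_3 = (-0.3087, +0.9511)
n_4 = (-0.9938, -0.1113)
n_5 = (-0.4259, -0.9048)
  (0,1): δ = 129.80°  ·
  (0,2): δ = 89.62°  ·
  (0,3): δ = 17.06°  ✓
  (0,4): δ = 61.35°  ·
  (0,5): δ = 119.75°  ·
  (1,2): δ = 139.82°  ·
  (1,3): δ = 67.25°  ·
  (1,4): δ = 11.16°  ✓
  (1,5): δ = 69.56°  ·
  (2,3): δ = 107.43°  ·
  (2,4): δ = 29.02°  ✓
  (2,5): δ = 29.37°  ✓
  (3,4): δ = 101.59°  ·
  (3,5): δ = 43.19°  ✓
  (4,5): δ = 121.60°  ·
antipodal pairs: 5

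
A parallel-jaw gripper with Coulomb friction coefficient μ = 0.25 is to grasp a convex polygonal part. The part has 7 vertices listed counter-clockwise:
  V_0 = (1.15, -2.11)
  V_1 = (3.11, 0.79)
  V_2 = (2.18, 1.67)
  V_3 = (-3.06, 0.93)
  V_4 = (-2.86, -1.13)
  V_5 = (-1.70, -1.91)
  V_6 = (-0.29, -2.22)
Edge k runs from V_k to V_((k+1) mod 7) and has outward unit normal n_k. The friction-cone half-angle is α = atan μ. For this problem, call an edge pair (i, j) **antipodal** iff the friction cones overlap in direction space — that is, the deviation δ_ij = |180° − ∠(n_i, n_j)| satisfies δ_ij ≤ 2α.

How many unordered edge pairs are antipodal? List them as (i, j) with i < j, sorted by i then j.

α = atan 0.25 = 14.04°;  2α = 28.07°
n_0 = (+0.8285, -0.5600)
n_1 = (+0.6873, +0.7264)
n_2 = (-0.1398, +0.9902)
n_3 = (-0.9953, -0.0966)
n_4 = (-0.5580, -0.8298)
n_5 = (-0.2147, -0.9767)
n_6 = (+0.0762, -0.9971)
  (0,1): δ = 99.36°  ·
  (0,2): δ = 47.91°  ·
  (0,3): δ = 39.60°  ·
  (0,4): δ = 90.14°  ·
  (0,5): δ = 111.65°  ·
  (0,6): δ = 128.42°  ·
  (1,2): δ = 128.54°  ·
  (1,3): δ = 41.04°  ·
  (1,4): δ = 9.50°  ✓
  (1,5): δ = 31.02°  ·
  (1,6): δ = 47.79°  ·
  (2,3): δ = 92.49°  ·
  (2,4): δ = 41.96°  ·
  (2,5): δ = 20.44°  ✓
  (2,6): δ = 3.67°  ✓
  (3,4): δ = 129.46°  ·
  (3,5): δ = 107.94°  ·
  (3,6): δ = 91.18°  ·
  (4,5): δ = 158.48°  ·
  (4,6): δ = 141.71°  ·
  (5,6): δ = 163.23°  ·
antipodal pairs: 3

count = 3; pairs: (1,4), (2,5), (2,6)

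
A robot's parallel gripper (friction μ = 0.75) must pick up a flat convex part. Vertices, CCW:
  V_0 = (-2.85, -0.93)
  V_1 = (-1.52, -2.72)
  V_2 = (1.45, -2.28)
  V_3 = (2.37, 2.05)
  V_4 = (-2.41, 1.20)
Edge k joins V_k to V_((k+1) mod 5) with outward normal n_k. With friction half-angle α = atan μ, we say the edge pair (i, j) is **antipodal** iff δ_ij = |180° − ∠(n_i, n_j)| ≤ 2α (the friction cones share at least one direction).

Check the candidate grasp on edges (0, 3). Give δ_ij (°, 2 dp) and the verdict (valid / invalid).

δ = 63.47°, valid

α = atan 0.75 = 36.87°;  2α = 73.74°
edge 0: e_0 = (+1.33, -1.79);  n_0 = (-0.8027, -0.5964)
edge 3: e_3 = (-4.78, -0.85);  n_3 = (-0.1751, +0.9846)
∠(n_0, n_3) = 116.53°
δ = |180° − 116.53°| = 63.47°
63.47° ≤ 2α = 73.74°  →  valid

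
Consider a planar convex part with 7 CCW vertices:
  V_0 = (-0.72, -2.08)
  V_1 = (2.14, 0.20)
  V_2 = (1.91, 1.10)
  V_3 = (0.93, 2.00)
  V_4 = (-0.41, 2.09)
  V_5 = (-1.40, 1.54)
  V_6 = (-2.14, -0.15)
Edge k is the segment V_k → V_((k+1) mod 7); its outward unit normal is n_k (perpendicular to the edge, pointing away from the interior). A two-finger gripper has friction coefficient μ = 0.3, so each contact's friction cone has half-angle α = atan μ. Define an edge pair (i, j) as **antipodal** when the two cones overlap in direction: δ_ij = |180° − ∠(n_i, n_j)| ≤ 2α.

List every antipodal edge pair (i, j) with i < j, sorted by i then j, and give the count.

α = atan 0.3 = 16.70°;  2α = 33.40°
n_0 = (+0.6234, -0.7819)
n_1 = (+0.9689, +0.2476)
n_2 = (+0.6764, +0.7365)
n_3 = (+0.0670, +0.9978)
n_4 = (-0.4856, +0.8742)
n_5 = (-0.9160, +0.4011)
n_6 = (-0.8055, -0.5926)
  (0,1): δ = 114.23°  ·
  (0,2): δ = 81.13°  ·
  (0,3): δ = 42.40°  ·
  (0,4): δ = 9.51°  ✓
  (0,5): δ = 27.79°  ✓
  (0,6): δ = 87.78°  ·
  (1,2): δ = 146.90°  ·
  (1,3): δ = 108.18°  ·
  (1,4): δ = 75.28°  ·
  (1,5): δ = 37.98°  ·
  (1,6): δ = 22.01°  ✓
  (2,3): δ = 141.28°  ·
  (2,4): δ = 108.38°  ·
  (2,5): δ = 71.08°  ·
  (2,6): δ = 11.09°  ✓
  (3,4): δ = 147.10°  ·
  (3,5): δ = 109.80°  ·
  (3,6): δ = 49.81°  ·
  (4,5): δ = 142.70°  ·
  (4,6): δ = 82.71°  ·
  (5,6): δ = 120.01°  ·
antipodal pairs: 4

count = 4; pairs: (0,4), (0,5), (1,6), (2,6)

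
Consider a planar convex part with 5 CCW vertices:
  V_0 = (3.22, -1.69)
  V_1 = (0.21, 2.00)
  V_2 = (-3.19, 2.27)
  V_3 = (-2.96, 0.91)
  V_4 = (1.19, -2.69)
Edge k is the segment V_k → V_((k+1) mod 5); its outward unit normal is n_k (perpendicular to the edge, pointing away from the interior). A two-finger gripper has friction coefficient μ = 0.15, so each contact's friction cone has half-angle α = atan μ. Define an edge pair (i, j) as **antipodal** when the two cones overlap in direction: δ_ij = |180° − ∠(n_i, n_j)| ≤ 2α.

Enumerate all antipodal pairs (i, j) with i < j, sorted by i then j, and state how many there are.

count = 1; pairs: (0,3)

α = atan 0.15 = 8.53°;  2α = 17.06°
n_0 = (+0.7749, +0.6321)
n_1 = (+0.0792, +0.9969)
n_2 = (-0.9860, -0.1667)
n_3 = (-0.6553, -0.7554)
n_4 = (+0.4419, -0.8971)
  (0,1): δ = 133.75°  ·
  (0,2): δ = 29.61°  ·
  (0,3): δ = 9.85°  ✓
  (0,4): δ = 77.02°  ·
  (1,2): δ = 75.86°  ·
  (1,3): δ = 36.40°  ·
  (1,4): δ = 30.77°  ·
  (2,3): δ = 140.54°  ·
  (2,4): δ = 73.37°  ·
  (3,4): δ = 112.83°  ·
antipodal pairs: 1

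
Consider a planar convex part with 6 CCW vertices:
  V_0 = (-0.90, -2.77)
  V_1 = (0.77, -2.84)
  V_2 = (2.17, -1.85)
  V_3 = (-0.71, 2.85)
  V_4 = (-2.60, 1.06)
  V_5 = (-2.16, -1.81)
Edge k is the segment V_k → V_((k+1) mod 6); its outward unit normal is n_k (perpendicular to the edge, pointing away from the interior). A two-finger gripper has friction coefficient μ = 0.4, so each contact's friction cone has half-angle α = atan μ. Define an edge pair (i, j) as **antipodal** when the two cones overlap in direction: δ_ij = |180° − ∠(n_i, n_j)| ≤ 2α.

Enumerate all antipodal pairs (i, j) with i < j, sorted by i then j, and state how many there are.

α = atan 0.4 = 21.80°;  2α = 43.60°
n_0 = (-0.0419, -0.9991)
n_1 = (+0.5774, -0.8165)
n_2 = (+0.8527, +0.5225)
n_3 = (-0.6876, +0.7261)
n_4 = (-0.9885, -0.1515)
n_5 = (-0.6060, -0.7954)
  (0,1): δ = 142.33°  ·
  (0,2): δ = 56.10°  ·
  (0,3): δ = 45.84°  ·
  (0,4): δ = 101.12°  ·
  (0,5): δ = 145.10°  ·
  (1,2): δ = 93.77°  ·
  (1,3): δ = 8.18°  ✓
  (1,4): δ = 63.45°  ·
  (1,5): δ = 107.43°  ·
  (2,3): δ = 78.06°  ·
  (2,4): δ = 22.78°  ✓
  (2,5): δ = 21.20°  ✓
  (3,4): δ = 124.73°  ·
  (3,5): δ = 80.75°  ·
  (4,5): δ = 136.02°  ·
antipodal pairs: 3

count = 3; pairs: (1,3), (2,4), (2,5)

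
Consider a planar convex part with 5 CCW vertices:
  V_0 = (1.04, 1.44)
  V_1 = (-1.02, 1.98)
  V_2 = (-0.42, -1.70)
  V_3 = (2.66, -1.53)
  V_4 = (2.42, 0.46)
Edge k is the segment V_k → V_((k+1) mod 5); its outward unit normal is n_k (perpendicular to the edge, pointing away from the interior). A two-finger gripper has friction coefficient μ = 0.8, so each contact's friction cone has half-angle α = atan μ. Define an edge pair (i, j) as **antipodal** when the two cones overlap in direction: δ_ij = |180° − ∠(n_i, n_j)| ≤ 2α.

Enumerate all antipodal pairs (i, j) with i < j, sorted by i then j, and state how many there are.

α = atan 0.8 = 38.66°;  2α = 77.32°
n_0 = (+0.2536, +0.9673)
n_1 = (-0.9870, -0.1609)
n_2 = (+0.0551, -0.9985)
n_3 = (+0.9928, +0.1197)
n_4 = (+0.5790, +0.8153)
  (0,1): δ = 66.05°  ✓
  (0,2): δ = 17.85°  ✓
  (0,3): δ = 111.57°  ·
  (0,4): δ = 159.31°  ·
  (1,2): δ = 96.10°  ·
  (1,3): δ = 2.38°  ✓
  (1,4): δ = 45.36°  ✓
  (2,3): δ = 86.28°  ·
  (2,4): δ = 38.54°  ✓
  (3,4): δ = 132.26°  ·
antipodal pairs: 5

count = 5; pairs: (0,1), (0,2), (1,3), (1,4), (2,4)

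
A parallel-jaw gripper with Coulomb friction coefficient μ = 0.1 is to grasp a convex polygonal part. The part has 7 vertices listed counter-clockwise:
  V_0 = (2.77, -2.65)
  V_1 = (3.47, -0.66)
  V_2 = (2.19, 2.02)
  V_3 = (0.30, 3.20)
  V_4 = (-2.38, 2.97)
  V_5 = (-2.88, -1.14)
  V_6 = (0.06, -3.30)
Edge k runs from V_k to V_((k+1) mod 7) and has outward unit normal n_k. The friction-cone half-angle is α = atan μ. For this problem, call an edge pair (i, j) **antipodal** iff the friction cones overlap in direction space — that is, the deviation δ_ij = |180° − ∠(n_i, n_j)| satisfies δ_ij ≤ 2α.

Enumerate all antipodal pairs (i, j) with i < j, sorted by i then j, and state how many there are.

α = atan 0.1 = 5.71°;  2α = 11.42°
n_0 = (+0.9433, -0.3318)
n_1 = (+0.9024, +0.4310)
n_2 = (+0.5296, +0.8483)
n_3 = (-0.0855, +0.9963)
n_4 = (-0.9927, +0.1208)
n_5 = (-0.5921, -0.8059)
n_6 = (+0.2332, -0.9724)
  (0,1): δ = 135.09°  ·
  (0,2): δ = 102.60°  ·
  (0,3): δ = 65.72°  ·
  (0,4): δ = 12.44°  ·
  (0,5): δ = 73.08°  ·
  (0,6): δ = 122.87°  ·
  (1,2): δ = 147.51°  ·
  (1,3): δ = 110.62°  ·
  (1,4): δ = 32.47°  ·
  (1,5): δ = 28.17°  ·
  (1,6): δ = 77.96°  ·
  (2,3): δ = 143.12°  ·
  (2,4): δ = 64.96°  ·
  (2,5): δ = 4.33°  ✓
  (2,6): δ = 45.47°  ·
  (3,4): δ = 101.84°  ·
  (3,5): δ = 41.21°  ·
  (3,6): δ = 8.58°  ✓
  (4,5): δ = 119.37°  ·
  (4,6): δ = 69.58°  ·
  (5,6): δ = 130.21°  ·
antipodal pairs: 2

count = 2; pairs: (2,5), (3,6)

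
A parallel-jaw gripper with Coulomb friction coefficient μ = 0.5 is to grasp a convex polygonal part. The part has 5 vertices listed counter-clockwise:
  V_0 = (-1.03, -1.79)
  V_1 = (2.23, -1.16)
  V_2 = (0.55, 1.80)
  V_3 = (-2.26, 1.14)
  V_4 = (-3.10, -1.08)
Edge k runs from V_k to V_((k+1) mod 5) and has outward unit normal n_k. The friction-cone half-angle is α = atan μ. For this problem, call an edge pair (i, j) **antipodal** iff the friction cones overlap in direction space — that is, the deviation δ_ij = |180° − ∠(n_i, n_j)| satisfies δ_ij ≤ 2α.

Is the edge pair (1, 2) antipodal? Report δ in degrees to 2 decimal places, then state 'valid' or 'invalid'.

δ = 106.36°, invalid

α = atan 0.5 = 26.57°;  2α = 53.13°
edge 1: e_1 = (-1.68, +2.96);  n_1 = (+0.8697, +0.4936)
edge 2: e_2 = (-2.81, -0.66);  n_2 = (-0.2287, +0.9735)
∠(n_1, n_2) = 73.64°
δ = |180° − 73.64°| = 106.36°
106.36° > 2α = 53.13°  →  invalid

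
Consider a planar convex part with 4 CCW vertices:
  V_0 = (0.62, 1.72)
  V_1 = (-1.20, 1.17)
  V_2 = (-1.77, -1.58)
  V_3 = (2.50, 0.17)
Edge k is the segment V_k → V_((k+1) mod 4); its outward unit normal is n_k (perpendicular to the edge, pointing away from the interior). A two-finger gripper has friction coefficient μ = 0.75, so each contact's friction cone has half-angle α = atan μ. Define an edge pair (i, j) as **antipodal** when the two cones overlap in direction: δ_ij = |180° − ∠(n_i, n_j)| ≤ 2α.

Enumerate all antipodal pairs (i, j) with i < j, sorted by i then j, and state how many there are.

count = 4; pairs: (0,2), (1,2), (1,3), (2,3)

α = atan 0.75 = 36.87°;  2α = 73.74°
n_0 = (-0.2893, +0.9572)
n_1 = (-0.9792, +0.2030)
n_2 = (+0.3792, -0.9253)
n_3 = (+0.6361, +0.7716)
  (0,1): δ = 118.52°  ·
  (0,2): δ = 5.47°  ✓
  (0,3): δ = 123.68°  ·
  (1,2): δ = 56.00°  ✓
  (1,3): δ = 62.21°  ✓
  (2,3): δ = 61.79°  ✓
antipodal pairs: 4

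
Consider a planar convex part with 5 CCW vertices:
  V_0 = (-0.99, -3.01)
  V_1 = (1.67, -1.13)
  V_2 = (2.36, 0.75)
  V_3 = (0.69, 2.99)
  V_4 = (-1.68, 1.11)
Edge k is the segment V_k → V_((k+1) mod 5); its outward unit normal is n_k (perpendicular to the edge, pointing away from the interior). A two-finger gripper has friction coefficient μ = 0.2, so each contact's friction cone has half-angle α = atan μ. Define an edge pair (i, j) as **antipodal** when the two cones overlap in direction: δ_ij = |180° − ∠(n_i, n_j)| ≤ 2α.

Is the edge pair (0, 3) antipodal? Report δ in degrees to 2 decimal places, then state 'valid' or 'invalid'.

δ = 3.17°, valid

α = atan 0.2 = 11.31°;  2α = 22.62°
edge 0: e_0 = (+2.66, +1.88);  n_0 = (+0.5772, -0.8166)
edge 3: e_3 = (-2.37, -1.88);  n_3 = (-0.6215, +0.7834)
∠(n_0, n_3) = 176.83°
δ = |180° − 176.83°| = 3.17°
3.17° ≤ 2α = 22.62°  →  valid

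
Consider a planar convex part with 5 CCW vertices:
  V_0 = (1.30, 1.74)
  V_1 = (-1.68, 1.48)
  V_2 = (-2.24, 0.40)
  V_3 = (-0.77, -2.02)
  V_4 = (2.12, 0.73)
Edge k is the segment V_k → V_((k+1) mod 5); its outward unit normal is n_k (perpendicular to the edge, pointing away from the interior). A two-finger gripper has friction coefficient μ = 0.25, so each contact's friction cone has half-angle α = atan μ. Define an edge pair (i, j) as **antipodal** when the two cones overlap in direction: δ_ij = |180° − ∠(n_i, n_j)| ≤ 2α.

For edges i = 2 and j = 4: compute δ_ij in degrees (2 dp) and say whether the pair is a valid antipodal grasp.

δ = 7.80°, valid

α = atan 0.25 = 14.04°;  2α = 28.07°
edge 2: e_2 = (+1.47, -2.42);  n_2 = (-0.8547, -0.5192)
edge 4: e_4 = (-0.82, +1.01);  n_4 = (+0.7763, +0.6303)
∠(n_2, n_4) = 172.20°
δ = |180° − 172.20°| = 7.80°
7.80° ≤ 2α = 28.07°  →  valid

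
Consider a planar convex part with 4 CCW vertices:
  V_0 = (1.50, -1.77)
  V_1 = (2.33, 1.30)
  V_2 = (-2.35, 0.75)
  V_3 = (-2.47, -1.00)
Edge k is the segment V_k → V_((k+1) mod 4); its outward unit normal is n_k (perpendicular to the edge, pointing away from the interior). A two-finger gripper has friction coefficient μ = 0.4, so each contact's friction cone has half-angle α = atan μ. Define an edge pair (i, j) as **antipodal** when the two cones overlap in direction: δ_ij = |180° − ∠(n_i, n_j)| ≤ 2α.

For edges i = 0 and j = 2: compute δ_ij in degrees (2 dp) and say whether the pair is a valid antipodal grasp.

α = atan 0.4 = 21.80°;  2α = 43.60°
edge 0: e_0 = (+0.83, +3.07);  n_0 = (+0.9653, -0.2610)
edge 2: e_2 = (-0.12, -1.75);  n_2 = (-0.9977, +0.0684)
∠(n_0, n_2) = 168.79°
δ = |180° − 168.79°| = 11.21°
11.21° ≤ 2α = 43.60°  →  valid

δ = 11.21°, valid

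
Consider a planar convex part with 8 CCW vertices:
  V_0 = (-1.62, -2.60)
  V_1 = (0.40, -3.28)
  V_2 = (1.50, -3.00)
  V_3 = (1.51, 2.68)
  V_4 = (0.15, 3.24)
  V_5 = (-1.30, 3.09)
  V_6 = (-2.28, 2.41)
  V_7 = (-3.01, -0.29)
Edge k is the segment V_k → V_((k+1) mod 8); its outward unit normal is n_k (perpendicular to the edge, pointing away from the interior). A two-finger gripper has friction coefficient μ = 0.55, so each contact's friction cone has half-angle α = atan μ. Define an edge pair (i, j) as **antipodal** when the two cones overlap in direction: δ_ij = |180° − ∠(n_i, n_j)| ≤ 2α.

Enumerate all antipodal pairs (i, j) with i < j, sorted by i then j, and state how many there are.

α = atan 0.55 = 28.81°;  2α = 57.62°
n_0 = (-0.3190, -0.9477)
n_1 = (+0.2467, -0.9691)
n_2 = (+1.0000, -0.0018)
n_3 = (+0.3807, +0.9247)
n_4 = (-0.1029, +0.9947)
n_5 = (-0.5701, +0.8216)
n_6 = (-0.9653, +0.2610)
n_7 = (-0.8568, -0.5156)
  (0,1): δ = 147.11°  ·
  (0,2): δ = 71.50°  ·
  (0,3): δ = 3.78°  ✓
  (0,4): δ = 24.51°  ✓
  (0,5): δ = 53.36°  ✓
  (0,6): δ = 93.48°  ·
  (0,7): δ = 139.64°  ·
  (1,2): δ = 104.38°  ·
  (1,3): δ = 36.66°  ✓
  (1,4): δ = 8.37°  ✓
  (1,5): δ = 20.47°  ✓
  (1,6): δ = 60.59°  ·
  (1,7): δ = 106.76°  ·
  (2,3): δ = 112.28°  ·
  (2,4): δ = 83.99°  ·
  (2,5): δ = 55.14°  ✓
  (2,6): δ = 15.03°  ✓
  (2,7): δ = 31.14°  ✓
  (3,4): δ = 151.71°  ·
  (3,5): δ = 122.86°  ·
  (3,6): δ = 82.75°  ·
  (3,7): δ = 36.58°  ✓
  (4,5): δ = 151.15°  ·
  (4,6): δ = 111.04°  ·
  (4,7): δ = 64.87°  ·
  (5,6): δ = 139.89°  ·
  (5,7): δ = 93.72°  ·
  (6,7): δ = 133.83°  ·
antipodal pairs: 10

count = 10; pairs: (0,3), (0,4), (0,5), (1,3), (1,4), (1,5), (2,5), (2,6), (2,7), (3,7)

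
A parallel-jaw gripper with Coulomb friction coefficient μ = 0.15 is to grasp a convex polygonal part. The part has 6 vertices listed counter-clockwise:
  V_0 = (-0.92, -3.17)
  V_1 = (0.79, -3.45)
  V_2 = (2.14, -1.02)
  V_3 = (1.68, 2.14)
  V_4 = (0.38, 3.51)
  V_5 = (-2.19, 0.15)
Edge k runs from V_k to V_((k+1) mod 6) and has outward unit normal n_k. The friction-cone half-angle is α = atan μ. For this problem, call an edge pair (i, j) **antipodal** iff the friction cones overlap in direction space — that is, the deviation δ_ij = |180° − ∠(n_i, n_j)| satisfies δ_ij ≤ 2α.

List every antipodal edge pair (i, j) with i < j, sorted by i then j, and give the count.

α = atan 0.15 = 8.53°;  2α = 17.06°
n_0 = (-0.1616, -0.9869)
n_1 = (+0.8742, -0.4856)
n_2 = (+0.9896, +0.1441)
n_3 = (+0.7254, +0.6883)
n_4 = (-0.7943, +0.6075)
n_5 = (-0.9340, -0.3573)
  (0,1): δ = 109.76°  ·
  (0,2): δ = 72.42°  ·
  (0,3): δ = 37.20°  ·
  (0,4): δ = 61.89°  ·
  (0,5): δ = 120.23°  ·
  (1,2): δ = 142.66°  ·
  (1,3): δ = 107.45°  ·
  (1,4): δ = 8.36°  ✓
  (1,5): δ = 49.99°  ·
  (2,3): δ = 144.78°  ·
  (2,4): δ = 45.69°  ·
  (2,5): δ = 12.65°  ✓
  (3,4): δ = 80.91°  ·
  (3,5): δ = 22.56°  ·
  (4,5): δ = 121.65°  ·
antipodal pairs: 2

count = 2; pairs: (1,4), (2,5)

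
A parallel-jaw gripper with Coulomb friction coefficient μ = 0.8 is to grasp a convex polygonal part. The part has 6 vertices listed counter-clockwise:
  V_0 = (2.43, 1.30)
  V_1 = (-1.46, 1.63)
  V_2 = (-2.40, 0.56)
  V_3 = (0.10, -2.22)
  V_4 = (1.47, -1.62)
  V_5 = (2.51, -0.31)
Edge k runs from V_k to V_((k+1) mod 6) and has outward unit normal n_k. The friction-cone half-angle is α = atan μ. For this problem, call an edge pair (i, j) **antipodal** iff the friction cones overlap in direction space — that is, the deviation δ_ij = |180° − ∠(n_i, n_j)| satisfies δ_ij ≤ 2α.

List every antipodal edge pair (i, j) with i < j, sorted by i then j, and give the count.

count = 7; pairs: (0,2), (0,3), (0,4), (1,3), (1,4), (1,5), (2,5)

α = atan 0.8 = 38.66°;  2α = 77.32°
n_0 = (+0.0845, +0.9964)
n_1 = (-0.7513, +0.6600)
n_2 = (-0.7436, -0.6687)
n_3 = (+0.4012, -0.9160)
n_4 = (+0.7832, -0.6218)
n_5 = (+0.9988, +0.0496)
  (0,1): δ = 126.45°  ·
  (0,2): δ = 43.19°  ✓
  (0,3): δ = 28.50°  ✓
  (0,4): δ = 56.40°  ✓
  (0,5): δ = 97.69°  ·
  (1,2): δ = 96.74°  ·
  (1,3): δ = 25.05°  ✓
  (1,4): δ = 2.85°  ✓
  (1,5): δ = 44.14°  ✓
  (2,3): δ = 108.31°  ·
  (2,4): δ = 80.41°  ·
  (2,5): δ = 39.12°  ✓
  (3,4): δ = 152.10°  ·
  (3,5): δ = 110.81°  ·
  (4,5): δ = 138.71°  ·
antipodal pairs: 7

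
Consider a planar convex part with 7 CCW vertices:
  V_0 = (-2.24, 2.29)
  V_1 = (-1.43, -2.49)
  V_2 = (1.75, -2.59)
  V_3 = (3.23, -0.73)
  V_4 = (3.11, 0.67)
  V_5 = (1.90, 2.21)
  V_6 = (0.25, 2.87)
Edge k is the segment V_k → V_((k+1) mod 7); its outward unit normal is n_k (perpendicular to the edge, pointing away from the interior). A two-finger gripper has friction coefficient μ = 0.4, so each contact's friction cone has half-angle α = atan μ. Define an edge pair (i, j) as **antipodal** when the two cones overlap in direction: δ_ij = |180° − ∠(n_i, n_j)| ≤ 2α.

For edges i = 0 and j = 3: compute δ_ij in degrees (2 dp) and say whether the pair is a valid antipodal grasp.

δ = 4.72°, valid

α = atan 0.4 = 21.80°;  2α = 43.60°
edge 0: e_0 = (+0.81, -4.78);  n_0 = (-0.9859, -0.1671)
edge 3: e_3 = (-0.12, +1.40);  n_3 = (+0.9963, +0.0854)
∠(n_0, n_3) = 175.28°
δ = |180° − 175.28°| = 4.72°
4.72° ≤ 2α = 43.60°  →  valid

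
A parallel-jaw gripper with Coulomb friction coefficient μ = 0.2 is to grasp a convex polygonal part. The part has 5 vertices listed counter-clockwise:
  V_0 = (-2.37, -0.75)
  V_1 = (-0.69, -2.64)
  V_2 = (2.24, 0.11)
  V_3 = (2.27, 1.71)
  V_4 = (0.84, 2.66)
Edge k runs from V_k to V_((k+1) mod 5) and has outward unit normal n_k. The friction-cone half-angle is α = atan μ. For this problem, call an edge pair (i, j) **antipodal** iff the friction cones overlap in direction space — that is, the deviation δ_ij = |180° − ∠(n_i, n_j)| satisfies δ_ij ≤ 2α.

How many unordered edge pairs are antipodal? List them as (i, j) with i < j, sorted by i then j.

α = atan 0.2 = 11.31°;  2α = 22.62°
n_0 = (-0.7474, -0.6644)
n_1 = (+0.6844, -0.7291)
n_2 = (+0.9998, -0.0187)
n_3 = (+0.5534, +0.8329)
n_4 = (-0.7281, +0.6854)
  (0,1): δ = 88.45°  ·
  (0,2): δ = 42.71°  ·
  (0,3): δ = 14.77°  ✓
  (0,4): δ = 95.10°  ·
  (1,2): δ = 134.26°  ·
  (1,3): δ = 76.78°  ·
  (1,4): δ = 3.55°  ✓
  (2,3): δ = 122.52°  ·
  (2,4): δ = 42.20°  ·
  (3,4): δ = 99.67°  ·
antipodal pairs: 2

count = 2; pairs: (0,3), (1,4)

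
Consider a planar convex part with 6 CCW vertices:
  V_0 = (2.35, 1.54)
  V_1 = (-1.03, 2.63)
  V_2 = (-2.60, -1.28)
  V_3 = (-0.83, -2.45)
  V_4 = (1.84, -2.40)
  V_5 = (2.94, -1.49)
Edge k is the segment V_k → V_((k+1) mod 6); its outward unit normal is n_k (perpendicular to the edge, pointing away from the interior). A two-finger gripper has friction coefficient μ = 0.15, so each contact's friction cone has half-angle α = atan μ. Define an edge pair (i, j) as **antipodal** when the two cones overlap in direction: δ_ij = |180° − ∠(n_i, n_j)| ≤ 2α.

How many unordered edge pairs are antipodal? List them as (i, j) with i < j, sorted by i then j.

count = 1; pairs: (0,2)

α = atan 0.15 = 8.53°;  2α = 17.06°
n_0 = (+0.3069, +0.9517)
n_1 = (-0.9280, +0.3726)
n_2 = (-0.5514, -0.8342)
n_3 = (+0.0187, -0.9998)
n_4 = (+0.6374, -0.7705)
n_5 = (+0.9816, +0.1911)
  (0,1): δ = 94.00°  ·
  (0,2): δ = 15.59°  ✓
  (0,3): δ = 18.95°  ·
  (0,4): δ = 57.47°  ·
  (0,5): δ = 118.89°  ·
  (1,2): δ = 101.59°  ·
  (1,3): δ = 67.05°  ·
  (1,4): δ = 28.52°  ·
  (1,5): δ = 32.90°  ·
  (2,3): δ = 145.46°  ·
  (2,4): δ = 106.93°  ·
  (2,5): δ = 45.52°  ·
  (3,4): δ = 141.47°  ·
  (3,5): δ = 80.05°  ·
  (4,5): δ = 118.58°  ·
antipodal pairs: 1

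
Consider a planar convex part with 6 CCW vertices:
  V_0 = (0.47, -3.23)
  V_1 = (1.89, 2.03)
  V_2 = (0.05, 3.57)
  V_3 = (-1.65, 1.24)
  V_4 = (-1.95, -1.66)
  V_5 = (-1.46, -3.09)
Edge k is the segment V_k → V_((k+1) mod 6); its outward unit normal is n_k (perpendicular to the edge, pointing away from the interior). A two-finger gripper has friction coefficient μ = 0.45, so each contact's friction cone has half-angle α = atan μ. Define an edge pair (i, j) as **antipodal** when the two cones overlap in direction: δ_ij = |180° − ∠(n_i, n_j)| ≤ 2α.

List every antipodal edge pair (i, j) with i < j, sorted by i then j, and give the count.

α = atan 0.45 = 24.23°;  2α = 48.46°
n_0 = (+0.9654, -0.2606)
n_1 = (+0.6418, +0.7669)
n_2 = (-0.8078, +0.5894)
n_3 = (-0.9947, +0.1029)
n_4 = (-0.9460, -0.3242)
n_5 = (-0.0723, -0.9974)
  (0,1): δ = 114.82°  ·
  (0,2): δ = 21.01°  ✓
  (0,3): δ = 9.20°  ✓
  (0,4): δ = 34.02°  ✓
  (0,5): δ = 100.96°  ·
  (1,2): δ = 86.19°  ·
  (1,3): δ = 55.98°  ·
  (1,4): δ = 31.16°  ✓
  (1,5): δ = 35.78°  ✓
  (2,3): δ = 149.79°  ·
  (2,4): δ = 124.97°  ·
  (2,5): δ = 58.03°  ·
  (3,4): δ = 155.18°  ·
  (3,5): δ = 88.24°  ·
  (4,5): δ = 113.06°  ·
antipodal pairs: 5

count = 5; pairs: (0,2), (0,3), (0,4), (1,4), (1,5)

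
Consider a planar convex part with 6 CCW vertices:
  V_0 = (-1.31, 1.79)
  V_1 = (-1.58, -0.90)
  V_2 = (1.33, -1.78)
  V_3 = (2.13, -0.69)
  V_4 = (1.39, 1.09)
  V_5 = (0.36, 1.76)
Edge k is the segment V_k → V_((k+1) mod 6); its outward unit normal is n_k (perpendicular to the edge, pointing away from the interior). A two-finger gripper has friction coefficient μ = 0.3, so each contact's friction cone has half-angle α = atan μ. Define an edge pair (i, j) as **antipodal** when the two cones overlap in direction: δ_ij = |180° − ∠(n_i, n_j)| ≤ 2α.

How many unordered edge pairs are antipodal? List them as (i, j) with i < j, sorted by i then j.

α = atan 0.3 = 16.70°;  2α = 33.40°
n_0 = (-0.9950, +0.0999)
n_1 = (-0.2895, -0.9572)
n_2 = (+0.8062, -0.5917)
n_3 = (+0.9234, +0.3839)
n_4 = (+0.5453, +0.8383)
n_5 = (+0.0180, +0.9998)
  (0,1): δ = 101.09°  ·
  (0,2): δ = 30.54°  ✓
  (0,3): δ = 28.31°  ✓
  (0,4): δ = 62.69°  ·
  (0,5): δ = 94.70°  ·
  (1,2): δ = 109.45°  ·
  (1,3): δ = 50.60°  ·
  (1,4): δ = 16.22°  ✓
  (1,5): δ = 15.80°  ✓
  (2,3): δ = 121.15°  ·
  (2,4): δ = 86.77°  ·
  (2,5): δ = 54.75°  ·
  (3,4): δ = 145.62°  ·
  (3,5): δ = 113.60°  ·
  (4,5): δ = 147.99°  ·
antipodal pairs: 4

count = 4; pairs: (0,2), (0,3), (1,4), (1,5)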